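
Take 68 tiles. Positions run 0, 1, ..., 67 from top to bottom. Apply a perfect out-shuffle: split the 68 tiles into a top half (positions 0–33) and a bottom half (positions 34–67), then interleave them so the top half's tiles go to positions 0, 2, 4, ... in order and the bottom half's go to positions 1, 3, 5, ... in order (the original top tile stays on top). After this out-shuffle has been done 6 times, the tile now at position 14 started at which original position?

40

Work backwards from position 14, undoing one out-shuffle at a time:
14 ← 7 ← 37 ← 52 ← 26 ← 13 ← 40
So the tile now at position 14 started at position 40.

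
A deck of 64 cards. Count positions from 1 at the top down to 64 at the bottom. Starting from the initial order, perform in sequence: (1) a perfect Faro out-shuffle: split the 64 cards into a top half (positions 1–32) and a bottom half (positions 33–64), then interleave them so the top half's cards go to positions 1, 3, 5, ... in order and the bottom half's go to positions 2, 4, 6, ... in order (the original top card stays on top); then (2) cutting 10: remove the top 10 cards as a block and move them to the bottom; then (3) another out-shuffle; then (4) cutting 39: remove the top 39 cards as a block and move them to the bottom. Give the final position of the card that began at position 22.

27

Track the card from position 22 forward through each operation:
  after op 1 (out-shuffle): 22 → 43
  after op 2 (cut 10): 43 → 33
  after op 3 (out-shuffle): 33 → 2
  after op 4 (cut 39): 2 → 27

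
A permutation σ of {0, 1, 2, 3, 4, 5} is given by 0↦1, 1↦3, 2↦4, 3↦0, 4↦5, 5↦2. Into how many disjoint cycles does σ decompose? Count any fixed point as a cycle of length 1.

2

Cycle decomposition: (0 1 3) (2 4 5).
2 cycles.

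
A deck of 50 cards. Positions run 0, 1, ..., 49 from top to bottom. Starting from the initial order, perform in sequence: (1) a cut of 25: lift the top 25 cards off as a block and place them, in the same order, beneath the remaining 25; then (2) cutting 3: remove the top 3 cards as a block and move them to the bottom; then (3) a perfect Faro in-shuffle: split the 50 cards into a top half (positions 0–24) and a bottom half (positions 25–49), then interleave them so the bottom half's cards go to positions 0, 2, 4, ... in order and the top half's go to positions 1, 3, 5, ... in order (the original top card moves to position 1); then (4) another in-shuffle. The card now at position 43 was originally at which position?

38

Undo the operations in reverse order, starting from position 43:
  undo op 4 (in-shuffle, from top half): 43 ← 21
  undo op 3 (in-shuffle, from top half): 21 ← 10
  undo op 2 (cut 3): 10 ← 13
  undo op 1 (cut 25): 13 ← 38
So the card at position 43 came from original position 38.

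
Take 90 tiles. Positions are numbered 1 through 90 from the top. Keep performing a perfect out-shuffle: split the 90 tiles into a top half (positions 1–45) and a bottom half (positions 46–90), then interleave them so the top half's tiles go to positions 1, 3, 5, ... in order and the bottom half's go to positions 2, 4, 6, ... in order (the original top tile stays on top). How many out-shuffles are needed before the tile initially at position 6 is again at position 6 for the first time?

11

Follow position 6 under repeated out-shuffles:
6 → 11 → 21 → 41 → 81 → 72 → 54 → 18 → 35 → 69 → 48 → 6
It first returns after 11 out-shuffles.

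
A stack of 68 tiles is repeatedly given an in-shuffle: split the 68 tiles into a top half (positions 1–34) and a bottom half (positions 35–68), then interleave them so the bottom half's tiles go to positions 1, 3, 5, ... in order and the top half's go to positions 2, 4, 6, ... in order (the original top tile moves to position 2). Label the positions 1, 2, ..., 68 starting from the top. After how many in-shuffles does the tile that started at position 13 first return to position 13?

22

Follow position 13 under repeated in-shuffles:
13 → 26 → 52 → 35 → 1 → 2 → 4 → 8 → ... → 13 (length 22)
It first returns after 22 in-shuffles.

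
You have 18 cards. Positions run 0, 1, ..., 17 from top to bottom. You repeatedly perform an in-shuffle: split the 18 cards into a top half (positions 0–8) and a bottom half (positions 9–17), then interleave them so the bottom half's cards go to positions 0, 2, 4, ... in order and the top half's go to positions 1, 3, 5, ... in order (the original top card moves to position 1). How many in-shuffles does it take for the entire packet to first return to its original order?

18

The in-shuffle permutes the 18 positions with cycle lengths [18].
Every card is home exactly when every cycle has completed a whole number of laps, i.e. after lcm(18) = 18 in-shuffles.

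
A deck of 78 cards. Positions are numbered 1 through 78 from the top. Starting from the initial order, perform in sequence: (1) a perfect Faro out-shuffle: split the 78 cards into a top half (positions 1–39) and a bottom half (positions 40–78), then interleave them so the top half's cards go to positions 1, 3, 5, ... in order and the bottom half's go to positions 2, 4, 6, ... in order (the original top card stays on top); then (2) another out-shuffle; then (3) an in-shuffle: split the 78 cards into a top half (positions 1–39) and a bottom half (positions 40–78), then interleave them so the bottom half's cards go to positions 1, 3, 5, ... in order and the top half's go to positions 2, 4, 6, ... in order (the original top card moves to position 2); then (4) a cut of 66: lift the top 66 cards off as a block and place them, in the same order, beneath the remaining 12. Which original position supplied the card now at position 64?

65

Undo the operations in reverse order, starting from position 64:
  undo op 4 (cut 66): 64 ← 52
  undo op 3 (in-shuffle, from top half): 52 ← 26
  undo op 2 (out-shuffle, from bottom half): 26 ← 52
  undo op 1 (out-shuffle, from bottom half): 52 ← 65
So the card at position 64 came from original position 65.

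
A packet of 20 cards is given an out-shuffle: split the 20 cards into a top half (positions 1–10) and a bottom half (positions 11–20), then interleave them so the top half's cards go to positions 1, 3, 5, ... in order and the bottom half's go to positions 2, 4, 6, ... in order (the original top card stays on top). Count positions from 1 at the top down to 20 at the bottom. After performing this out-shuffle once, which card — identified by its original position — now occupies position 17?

9

Work backwards from position 17, undoing one out-shuffle at a time:
17 ← 9
So the card now at position 17 started at position 9.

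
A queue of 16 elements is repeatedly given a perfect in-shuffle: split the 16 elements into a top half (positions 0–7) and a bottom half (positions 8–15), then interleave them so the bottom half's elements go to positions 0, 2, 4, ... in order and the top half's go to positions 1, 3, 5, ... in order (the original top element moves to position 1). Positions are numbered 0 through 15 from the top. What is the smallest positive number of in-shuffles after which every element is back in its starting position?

The in-shuffle permutes the 16 positions with cycle lengths [8, 8].
Every element is home exactly when every cycle has completed a whole number of laps, i.e. after lcm(8) = 8 in-shuffles.

8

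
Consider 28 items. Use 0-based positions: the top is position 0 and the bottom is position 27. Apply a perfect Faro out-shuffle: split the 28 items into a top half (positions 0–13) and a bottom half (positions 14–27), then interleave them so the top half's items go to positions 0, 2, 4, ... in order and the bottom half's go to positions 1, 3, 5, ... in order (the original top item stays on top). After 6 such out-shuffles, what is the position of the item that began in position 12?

Track the item's position through each out-shuffle:
12 → 24 → 21 → 15 → 3 → 6 → 12

12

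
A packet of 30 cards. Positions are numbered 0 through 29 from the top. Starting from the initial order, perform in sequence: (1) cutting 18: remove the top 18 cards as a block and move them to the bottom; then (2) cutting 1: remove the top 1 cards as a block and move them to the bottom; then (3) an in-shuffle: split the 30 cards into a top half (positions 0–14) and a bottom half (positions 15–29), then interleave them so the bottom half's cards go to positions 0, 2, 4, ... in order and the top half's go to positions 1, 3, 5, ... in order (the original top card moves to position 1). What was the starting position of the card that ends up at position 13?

Undo the operations in reverse order, starting from position 13:
  undo op 3 (in-shuffle, from top half): 13 ← 6
  undo op 2 (cut 1): 6 ← 7
  undo op 1 (cut 18): 7 ← 25
So the card at position 13 came from original position 25.

25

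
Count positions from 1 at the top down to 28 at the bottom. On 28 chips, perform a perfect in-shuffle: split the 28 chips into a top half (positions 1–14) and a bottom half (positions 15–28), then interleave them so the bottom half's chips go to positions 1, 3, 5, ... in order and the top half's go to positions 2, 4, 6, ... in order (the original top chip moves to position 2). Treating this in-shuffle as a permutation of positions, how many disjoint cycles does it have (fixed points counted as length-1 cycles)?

1

Trace each unvisited position around until it returns:
(1 2 4 8 16 3 ... len 28)
1 cycle in total.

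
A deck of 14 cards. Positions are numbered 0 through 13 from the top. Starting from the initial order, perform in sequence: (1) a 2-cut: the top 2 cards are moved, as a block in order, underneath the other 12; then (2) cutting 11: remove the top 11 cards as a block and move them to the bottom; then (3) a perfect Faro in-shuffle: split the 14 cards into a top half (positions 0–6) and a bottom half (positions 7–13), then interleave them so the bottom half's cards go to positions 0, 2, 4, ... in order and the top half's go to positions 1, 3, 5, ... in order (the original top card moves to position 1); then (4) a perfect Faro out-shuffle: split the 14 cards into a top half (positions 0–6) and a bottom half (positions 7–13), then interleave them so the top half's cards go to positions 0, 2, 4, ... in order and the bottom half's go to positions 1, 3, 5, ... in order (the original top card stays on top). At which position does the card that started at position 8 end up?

Track the card from position 8 forward through each operation:
  after op 1 (cut 2): 8 → 6
  after op 2 (cut 11): 6 → 9
  after op 3 (in-shuffle): 9 → 4
  after op 4 (out-shuffle): 4 → 8

8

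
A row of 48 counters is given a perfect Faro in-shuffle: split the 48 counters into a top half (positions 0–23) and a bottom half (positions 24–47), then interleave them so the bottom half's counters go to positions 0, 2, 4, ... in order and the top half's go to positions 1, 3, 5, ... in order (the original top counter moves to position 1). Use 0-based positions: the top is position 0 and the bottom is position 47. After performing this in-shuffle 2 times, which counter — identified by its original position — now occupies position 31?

Work backwards from position 31, undoing one in-shuffle at a time:
31 ← 15 ← 7
So the counter now at position 31 started at position 7.

7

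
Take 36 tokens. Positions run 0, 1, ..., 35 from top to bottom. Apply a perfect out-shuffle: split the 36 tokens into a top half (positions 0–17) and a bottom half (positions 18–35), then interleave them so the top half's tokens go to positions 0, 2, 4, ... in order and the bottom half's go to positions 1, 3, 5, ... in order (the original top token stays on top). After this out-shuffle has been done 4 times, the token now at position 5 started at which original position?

20

Work backwards from position 5, undoing one out-shuffle at a time:
5 ← 20 ← 10 ← 5 ← 20
So the token now at position 5 started at position 20.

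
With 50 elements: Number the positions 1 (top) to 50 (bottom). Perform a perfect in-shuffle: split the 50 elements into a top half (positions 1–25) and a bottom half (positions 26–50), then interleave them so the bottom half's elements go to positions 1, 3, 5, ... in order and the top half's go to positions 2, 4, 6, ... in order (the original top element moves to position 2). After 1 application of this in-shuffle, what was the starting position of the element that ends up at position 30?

Work backwards from position 30, undoing one in-shuffle at a time:
30 ← 15
So the element now at position 30 started at position 15.

15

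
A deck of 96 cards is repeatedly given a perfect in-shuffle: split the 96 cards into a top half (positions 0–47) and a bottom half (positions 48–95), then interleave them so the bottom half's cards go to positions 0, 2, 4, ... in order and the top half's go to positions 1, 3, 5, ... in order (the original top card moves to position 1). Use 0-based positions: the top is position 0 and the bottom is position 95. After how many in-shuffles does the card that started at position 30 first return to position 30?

48

Follow position 30 under repeated in-shuffles:
30 → 61 → 26 → 53 → 10 → 21 → 43 → 87 → ... → 30 (length 48)
It first returns after 48 in-shuffles.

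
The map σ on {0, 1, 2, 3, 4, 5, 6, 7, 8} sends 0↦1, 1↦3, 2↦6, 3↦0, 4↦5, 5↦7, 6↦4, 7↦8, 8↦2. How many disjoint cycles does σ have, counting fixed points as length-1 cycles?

2

Cycle decomposition: (0 1 3) (2 6 4 5 7 8).
2 cycles.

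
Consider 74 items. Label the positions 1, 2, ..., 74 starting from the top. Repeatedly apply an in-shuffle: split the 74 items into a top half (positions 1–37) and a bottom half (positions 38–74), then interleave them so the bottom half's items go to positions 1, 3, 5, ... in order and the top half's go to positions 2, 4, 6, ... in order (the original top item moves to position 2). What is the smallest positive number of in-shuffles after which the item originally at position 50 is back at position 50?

Follow position 50 under repeated in-shuffles:
50 → 25 → 50
It first returns after 2 in-shuffles.

2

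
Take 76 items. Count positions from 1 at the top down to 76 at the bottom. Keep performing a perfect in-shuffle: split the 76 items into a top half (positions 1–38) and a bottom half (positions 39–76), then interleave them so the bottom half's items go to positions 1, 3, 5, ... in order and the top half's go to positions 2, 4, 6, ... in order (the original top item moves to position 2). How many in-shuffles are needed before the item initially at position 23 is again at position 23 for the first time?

Follow position 23 under repeated in-shuffles:
23 → 46 → 15 → 30 → 60 → 43 → 9 → 18 → ... → 23 (length 30)
It first returns after 30 in-shuffles.

30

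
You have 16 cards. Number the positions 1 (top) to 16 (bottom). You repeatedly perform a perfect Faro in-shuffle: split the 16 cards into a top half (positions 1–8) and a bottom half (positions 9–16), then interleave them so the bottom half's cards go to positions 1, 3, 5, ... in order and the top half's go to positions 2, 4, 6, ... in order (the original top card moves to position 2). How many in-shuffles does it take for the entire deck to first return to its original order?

The in-shuffle permutes the 16 positions with cycle lengths [8, 8].
Every card is home exactly when every cycle has completed a whole number of laps, i.e. after lcm(8) = 8 in-shuffles.

8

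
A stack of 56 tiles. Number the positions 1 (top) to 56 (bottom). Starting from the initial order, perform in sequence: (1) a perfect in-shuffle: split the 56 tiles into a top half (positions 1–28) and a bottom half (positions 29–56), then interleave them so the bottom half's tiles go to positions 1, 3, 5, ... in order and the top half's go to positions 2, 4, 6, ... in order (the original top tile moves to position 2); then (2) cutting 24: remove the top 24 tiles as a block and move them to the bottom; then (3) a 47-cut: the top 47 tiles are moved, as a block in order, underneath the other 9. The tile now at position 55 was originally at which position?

Undo the operations in reverse order, starting from position 55:
  undo op 3 (cut 47): 55 ← 46
  undo op 2 (cut 24): 46 ← 14
  undo op 1 (in-shuffle, from top half): 14 ← 7
So the tile at position 55 came from original position 7.

7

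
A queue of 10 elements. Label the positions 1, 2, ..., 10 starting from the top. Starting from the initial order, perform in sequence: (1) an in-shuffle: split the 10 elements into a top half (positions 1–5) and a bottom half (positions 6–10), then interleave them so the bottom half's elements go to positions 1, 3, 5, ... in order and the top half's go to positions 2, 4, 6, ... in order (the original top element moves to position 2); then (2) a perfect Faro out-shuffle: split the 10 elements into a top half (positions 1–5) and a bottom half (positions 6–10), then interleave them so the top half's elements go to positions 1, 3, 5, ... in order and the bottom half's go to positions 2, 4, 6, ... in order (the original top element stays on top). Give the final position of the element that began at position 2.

7

Track the element from position 2 forward through each operation:
  after op 1 (in-shuffle): 2 → 4
  after op 2 (out-shuffle): 4 → 7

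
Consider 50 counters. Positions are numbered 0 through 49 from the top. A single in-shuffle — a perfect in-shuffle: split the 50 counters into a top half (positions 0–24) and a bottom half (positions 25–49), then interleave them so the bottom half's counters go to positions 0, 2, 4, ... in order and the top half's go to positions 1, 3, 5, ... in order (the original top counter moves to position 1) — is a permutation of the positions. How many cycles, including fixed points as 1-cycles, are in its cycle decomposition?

7

Trace each unvisited position around until it returns:
(0 1 3 7 15 31 12 25) (2 5 11 23 47 44 38 26) (4 9 19 39 28 6 13 27) (8 17 35 20 41 32 14 29) (10 21 43 36 22 45 40 30) (16 33) (18 37 24 49 48 46 42 34)
7 cycles in total.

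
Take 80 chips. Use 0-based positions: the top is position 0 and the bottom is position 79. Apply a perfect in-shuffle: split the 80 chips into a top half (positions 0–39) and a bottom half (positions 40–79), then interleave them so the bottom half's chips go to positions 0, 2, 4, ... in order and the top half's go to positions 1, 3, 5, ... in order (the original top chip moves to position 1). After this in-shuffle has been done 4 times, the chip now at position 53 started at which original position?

53

Work backwards from position 53, undoing one in-shuffle at a time:
53 ← 26 ← 53 ← 26 ← 53
So the chip now at position 53 started at position 53.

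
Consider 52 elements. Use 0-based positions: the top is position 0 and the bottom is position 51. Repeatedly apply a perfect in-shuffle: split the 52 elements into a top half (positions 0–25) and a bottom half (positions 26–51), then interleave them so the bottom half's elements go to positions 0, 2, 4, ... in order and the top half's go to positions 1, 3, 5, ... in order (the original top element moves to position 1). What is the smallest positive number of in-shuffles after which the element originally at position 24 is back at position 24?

52

Follow position 24 under repeated in-shuffles:
24 → 49 → 46 → 40 → 28 → 4 → 9 → 19 → ... → 24 (length 52)
It first returns after 52 in-shuffles.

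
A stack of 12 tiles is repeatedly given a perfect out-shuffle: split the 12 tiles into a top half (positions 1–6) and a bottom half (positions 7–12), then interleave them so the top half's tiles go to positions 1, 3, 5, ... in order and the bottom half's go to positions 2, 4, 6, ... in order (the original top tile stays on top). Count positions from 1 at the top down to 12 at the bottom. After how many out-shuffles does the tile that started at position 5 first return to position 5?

10

Follow position 5 under repeated out-shuffles:
5 → 9 → 6 → 11 → 10 → 8 → 4 → 7 → 2 → 3 → 5
It first returns after 10 out-shuffles.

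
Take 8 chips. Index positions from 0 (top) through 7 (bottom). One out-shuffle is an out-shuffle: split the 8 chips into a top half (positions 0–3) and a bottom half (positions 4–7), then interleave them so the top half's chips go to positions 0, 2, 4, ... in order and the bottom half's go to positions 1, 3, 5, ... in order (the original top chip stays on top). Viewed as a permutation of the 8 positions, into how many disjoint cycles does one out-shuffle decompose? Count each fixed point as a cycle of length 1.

4

Trace each unvisited position around until it returns:
(0) (1 2 4) (3 6 5) (7)
4 cycles in total.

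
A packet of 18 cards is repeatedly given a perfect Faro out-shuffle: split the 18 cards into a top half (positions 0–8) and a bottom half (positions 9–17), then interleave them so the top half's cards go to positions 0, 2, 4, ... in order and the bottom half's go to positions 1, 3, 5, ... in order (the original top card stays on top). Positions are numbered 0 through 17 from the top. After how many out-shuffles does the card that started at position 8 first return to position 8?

Follow position 8 under repeated out-shuffles:
8 → 16 → 15 → 13 → 9 → 1 → 2 → 4 → 8
It first returns after 8 out-shuffles.

8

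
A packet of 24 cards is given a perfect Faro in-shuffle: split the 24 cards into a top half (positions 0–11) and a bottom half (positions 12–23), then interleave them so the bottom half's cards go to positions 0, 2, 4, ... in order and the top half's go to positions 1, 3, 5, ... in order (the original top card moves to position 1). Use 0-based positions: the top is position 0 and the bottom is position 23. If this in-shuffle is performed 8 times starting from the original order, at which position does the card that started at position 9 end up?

Track the card's position through each in-shuffle:
9 → 19 → 14 → 4 → 9 → 19 → 14 → 4 → 9

9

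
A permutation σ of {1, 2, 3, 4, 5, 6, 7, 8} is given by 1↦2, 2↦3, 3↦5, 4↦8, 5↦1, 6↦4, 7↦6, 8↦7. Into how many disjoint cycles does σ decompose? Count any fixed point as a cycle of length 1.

2

Cycle decomposition: (1 2 3 5) (4 8 7 6).
2 cycles.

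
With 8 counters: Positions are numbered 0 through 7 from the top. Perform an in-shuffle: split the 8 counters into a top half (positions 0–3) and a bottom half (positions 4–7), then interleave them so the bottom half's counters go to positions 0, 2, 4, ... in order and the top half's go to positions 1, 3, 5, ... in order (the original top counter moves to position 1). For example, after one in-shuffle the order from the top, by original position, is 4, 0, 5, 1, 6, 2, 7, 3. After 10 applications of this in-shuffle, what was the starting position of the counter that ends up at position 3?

Work backwards from position 3, undoing one in-shuffle at a time:
3 ← 1 ← 0 ← 4 ← 6 ← 7 ← 3 ← 1 ← 0 ← 4 ← 6
So the counter now at position 3 started at position 6.

6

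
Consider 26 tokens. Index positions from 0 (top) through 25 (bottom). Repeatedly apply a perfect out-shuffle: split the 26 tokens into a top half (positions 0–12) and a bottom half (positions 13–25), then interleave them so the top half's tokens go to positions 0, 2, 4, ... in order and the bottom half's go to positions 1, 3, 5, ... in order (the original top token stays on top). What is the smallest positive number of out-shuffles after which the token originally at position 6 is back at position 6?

Follow position 6 under repeated out-shuffles:
6 → 12 → 24 → 23 → 21 → 17 → 9 → 18 → 11 → 22 → 19 → 13 → 1 → 2 → 4 → 8 → 16 → 7 → 14 → 3 → 6
It first returns after 20 out-shuffles.

20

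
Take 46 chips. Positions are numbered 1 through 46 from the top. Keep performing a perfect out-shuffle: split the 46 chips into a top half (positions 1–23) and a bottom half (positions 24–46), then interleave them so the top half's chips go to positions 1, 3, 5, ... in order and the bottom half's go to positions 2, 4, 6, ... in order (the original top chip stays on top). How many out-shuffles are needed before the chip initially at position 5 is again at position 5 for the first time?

12

Follow position 5 under repeated out-shuffles:
5 → 9 → 17 → 33 → 20 → 39 → 32 → 18 → 35 → 24 → 2 → 3 → 5
It first returns after 12 out-shuffles.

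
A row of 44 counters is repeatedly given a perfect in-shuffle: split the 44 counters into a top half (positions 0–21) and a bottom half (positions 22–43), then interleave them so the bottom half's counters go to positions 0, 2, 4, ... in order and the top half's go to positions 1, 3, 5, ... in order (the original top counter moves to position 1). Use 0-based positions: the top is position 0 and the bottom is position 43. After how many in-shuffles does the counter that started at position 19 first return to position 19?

6

Follow position 19 under repeated in-shuffles:
19 → 39 → 34 → 24 → 4 → 9 → 19
It first returns after 6 in-shuffles.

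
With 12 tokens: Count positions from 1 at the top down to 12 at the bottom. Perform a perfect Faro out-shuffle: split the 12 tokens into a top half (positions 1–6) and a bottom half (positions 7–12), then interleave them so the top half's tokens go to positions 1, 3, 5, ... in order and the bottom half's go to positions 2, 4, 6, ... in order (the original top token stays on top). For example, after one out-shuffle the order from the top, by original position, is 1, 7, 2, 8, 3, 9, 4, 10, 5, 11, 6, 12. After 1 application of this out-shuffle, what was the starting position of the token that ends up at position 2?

Work backwards from position 2, undoing one out-shuffle at a time:
2 ← 7
So the token now at position 2 started at position 7.

7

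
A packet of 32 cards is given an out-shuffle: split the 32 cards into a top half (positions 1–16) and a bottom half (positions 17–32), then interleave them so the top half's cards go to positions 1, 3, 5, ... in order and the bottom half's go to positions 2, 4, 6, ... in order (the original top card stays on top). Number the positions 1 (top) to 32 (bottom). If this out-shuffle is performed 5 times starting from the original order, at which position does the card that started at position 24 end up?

Track the card's position through each out-shuffle:
24 → 16 → 31 → 30 → 28 → 24

24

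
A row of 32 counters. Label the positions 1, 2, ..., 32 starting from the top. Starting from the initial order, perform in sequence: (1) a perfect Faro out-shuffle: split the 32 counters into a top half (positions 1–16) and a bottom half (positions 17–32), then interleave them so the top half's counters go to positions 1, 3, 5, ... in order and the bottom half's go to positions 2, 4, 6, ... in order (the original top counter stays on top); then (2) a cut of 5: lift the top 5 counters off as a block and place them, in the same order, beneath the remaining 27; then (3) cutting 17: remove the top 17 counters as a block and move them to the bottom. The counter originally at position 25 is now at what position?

28

Track the counter from position 25 forward through each operation:
  after op 1 (out-shuffle): 25 → 18
  after op 2 (cut 5): 18 → 13
  after op 3 (cut 17): 13 → 28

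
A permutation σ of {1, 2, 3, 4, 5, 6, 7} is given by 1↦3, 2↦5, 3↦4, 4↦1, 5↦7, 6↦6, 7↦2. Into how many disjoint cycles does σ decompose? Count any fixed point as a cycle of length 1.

3

Cycle decomposition: (1 3 4) (2 5 7) (6).
3 cycles.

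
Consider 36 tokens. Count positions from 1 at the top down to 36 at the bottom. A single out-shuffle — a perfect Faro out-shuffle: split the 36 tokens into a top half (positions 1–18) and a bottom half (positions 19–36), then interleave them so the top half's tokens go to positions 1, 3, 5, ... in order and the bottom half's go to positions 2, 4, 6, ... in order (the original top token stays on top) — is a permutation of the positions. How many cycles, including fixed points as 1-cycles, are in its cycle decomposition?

Trace each unvisited position around until it returns:
(1) (2 3 5 9 17 33 ... len 12) (4 7 13 25 14 27 ... len 12) (6 11 21) (8 15 29 22) (16 31 26) (36)
7 cycles in total.

7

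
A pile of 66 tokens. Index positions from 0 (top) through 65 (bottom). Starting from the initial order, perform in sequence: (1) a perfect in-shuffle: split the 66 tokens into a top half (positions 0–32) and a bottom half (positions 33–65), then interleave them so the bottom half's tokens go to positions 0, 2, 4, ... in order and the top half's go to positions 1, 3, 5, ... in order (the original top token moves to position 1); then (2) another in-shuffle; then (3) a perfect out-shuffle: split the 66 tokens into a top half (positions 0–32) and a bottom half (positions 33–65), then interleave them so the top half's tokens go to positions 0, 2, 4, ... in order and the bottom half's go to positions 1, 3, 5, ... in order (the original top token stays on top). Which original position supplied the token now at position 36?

Undo the operations in reverse order, starting from position 36:
  undo op 3 (out-shuffle, from top half): 36 ← 18
  undo op 2 (in-shuffle, from bottom half): 18 ← 42
  undo op 1 (in-shuffle, from bottom half): 42 ← 54
So the token at position 36 came from original position 54.

54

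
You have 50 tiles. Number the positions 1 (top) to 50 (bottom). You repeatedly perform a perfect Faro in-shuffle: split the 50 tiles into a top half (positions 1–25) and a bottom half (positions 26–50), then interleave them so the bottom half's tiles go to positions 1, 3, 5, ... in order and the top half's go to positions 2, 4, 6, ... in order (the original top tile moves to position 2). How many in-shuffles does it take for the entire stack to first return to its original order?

8

The in-shuffle permutes the 50 positions with cycle lengths [2, 8, 8, 8, 8, 8, 8].
Every tile is home exactly when every cycle has completed a whole number of laps, i.e. after lcm(2, 8) = 8 in-shuffles.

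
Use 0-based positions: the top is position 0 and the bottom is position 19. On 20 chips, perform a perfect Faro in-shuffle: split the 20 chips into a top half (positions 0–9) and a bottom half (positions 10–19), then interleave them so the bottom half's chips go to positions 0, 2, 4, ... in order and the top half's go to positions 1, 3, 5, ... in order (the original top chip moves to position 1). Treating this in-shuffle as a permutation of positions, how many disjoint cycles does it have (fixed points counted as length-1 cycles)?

5

Trace each unvisited position around until it returns:
(0 1 3 7 15 10) (2 5 11) (4 9 19 18 16 12) (6 13) (8 17 14)
5 cycles in total.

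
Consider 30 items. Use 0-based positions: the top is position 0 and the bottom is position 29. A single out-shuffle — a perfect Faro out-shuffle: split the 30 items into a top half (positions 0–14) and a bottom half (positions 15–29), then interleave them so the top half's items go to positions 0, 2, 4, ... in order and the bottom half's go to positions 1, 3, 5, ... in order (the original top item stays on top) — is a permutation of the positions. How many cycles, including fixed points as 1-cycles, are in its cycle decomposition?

3

Trace each unvisited position around until it returns:
(0) (1 2 4 8 16 3 ... len 28) (29)
3 cycles in total.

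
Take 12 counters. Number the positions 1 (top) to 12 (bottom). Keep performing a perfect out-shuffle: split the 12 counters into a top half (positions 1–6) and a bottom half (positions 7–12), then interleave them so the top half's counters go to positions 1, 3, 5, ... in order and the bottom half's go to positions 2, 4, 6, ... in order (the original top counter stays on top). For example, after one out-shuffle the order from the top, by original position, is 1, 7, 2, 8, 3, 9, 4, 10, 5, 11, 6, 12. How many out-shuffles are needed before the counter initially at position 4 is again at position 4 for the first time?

Follow position 4 under repeated out-shuffles:
4 → 7 → 2 → 3 → 5 → 9 → 6 → 11 → 10 → 8 → 4
It first returns after 10 out-shuffles.

10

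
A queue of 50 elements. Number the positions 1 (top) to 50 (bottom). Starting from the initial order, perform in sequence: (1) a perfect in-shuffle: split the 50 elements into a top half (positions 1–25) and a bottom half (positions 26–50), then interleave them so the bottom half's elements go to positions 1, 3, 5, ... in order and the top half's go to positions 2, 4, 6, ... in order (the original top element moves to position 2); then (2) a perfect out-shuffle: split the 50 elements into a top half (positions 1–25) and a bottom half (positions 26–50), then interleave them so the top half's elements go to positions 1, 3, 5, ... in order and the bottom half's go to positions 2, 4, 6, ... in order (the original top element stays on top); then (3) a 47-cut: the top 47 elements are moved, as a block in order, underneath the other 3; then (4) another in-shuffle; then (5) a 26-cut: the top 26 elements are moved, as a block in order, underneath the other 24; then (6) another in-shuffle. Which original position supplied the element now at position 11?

19

Undo the operations in reverse order, starting from position 11:
  undo op 6 (in-shuffle, from bottom half): 11 ← 31
  undo op 5 (cut 26): 31 ← 7
  undo op 4 (in-shuffle, from bottom half): 7 ← 29
  undo op 3 (cut 47): 29 ← 26
  undo op 2 (out-shuffle, from bottom half): 26 ← 38
  undo op 1 (in-shuffle, from top half): 38 ← 19
So the element at position 11 came from original position 19.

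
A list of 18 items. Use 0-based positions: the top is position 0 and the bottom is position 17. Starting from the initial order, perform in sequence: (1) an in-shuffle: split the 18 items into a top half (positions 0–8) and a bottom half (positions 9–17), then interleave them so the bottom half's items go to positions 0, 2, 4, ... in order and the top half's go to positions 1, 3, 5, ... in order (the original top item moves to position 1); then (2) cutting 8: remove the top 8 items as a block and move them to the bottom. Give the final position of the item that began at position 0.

11

Track the item from position 0 forward through each operation:
  after op 1 (in-shuffle): 0 → 1
  after op 2 (cut 8): 1 → 11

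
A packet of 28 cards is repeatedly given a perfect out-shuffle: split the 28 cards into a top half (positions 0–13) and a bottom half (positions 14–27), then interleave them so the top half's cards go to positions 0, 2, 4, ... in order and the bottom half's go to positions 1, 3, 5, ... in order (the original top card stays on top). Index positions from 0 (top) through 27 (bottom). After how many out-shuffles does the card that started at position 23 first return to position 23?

18

Follow position 23 under repeated out-shuffles:
23 → 19 → 11 → 22 → 17 → 7 → 14 → 1 → 2 → 4 → 8 → 16 → 5 → 10 → 20 → 13 → 26 → 25 → 23
It first returns after 18 out-shuffles.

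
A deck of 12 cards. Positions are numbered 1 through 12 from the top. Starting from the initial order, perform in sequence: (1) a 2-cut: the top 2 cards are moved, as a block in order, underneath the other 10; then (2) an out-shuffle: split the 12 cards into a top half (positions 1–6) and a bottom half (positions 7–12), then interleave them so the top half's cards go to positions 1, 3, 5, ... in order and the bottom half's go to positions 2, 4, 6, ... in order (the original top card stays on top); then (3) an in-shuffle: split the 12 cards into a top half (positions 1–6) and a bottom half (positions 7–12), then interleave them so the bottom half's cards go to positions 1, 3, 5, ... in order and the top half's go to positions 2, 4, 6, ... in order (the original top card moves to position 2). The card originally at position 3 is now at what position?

Track the card from position 3 forward through each operation:
  after op 1 (cut 2): 3 → 1
  after op 2 (out-shuffle): 1 → 1
  after op 3 (in-shuffle): 1 → 2

2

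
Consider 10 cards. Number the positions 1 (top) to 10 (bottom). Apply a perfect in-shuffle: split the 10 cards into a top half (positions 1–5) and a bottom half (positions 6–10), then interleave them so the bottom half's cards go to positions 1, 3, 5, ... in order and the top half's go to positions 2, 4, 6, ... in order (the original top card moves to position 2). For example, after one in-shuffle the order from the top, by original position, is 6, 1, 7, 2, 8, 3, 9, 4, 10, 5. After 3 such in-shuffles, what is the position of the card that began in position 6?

Track the card's position through each in-shuffle:
6 → 1 → 2 → 4

4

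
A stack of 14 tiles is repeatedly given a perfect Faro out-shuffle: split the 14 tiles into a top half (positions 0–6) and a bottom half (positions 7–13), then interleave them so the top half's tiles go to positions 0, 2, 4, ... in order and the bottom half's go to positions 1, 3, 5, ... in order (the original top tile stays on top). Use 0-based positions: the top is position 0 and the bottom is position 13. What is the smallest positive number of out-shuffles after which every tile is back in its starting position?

12

The out-shuffle permutes the 14 positions with cycle lengths [1, 1, 12].
Every tile is home exactly when every cycle has completed a whole number of laps, i.e. after lcm(1, 12) = 12 out-shuffles.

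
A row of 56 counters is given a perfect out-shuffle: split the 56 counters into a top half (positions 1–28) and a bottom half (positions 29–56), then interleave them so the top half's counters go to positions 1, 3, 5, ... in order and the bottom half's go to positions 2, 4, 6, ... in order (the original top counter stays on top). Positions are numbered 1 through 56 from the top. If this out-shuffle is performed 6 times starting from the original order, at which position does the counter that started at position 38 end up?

4

Track the counter's position through each out-shuffle:
38 → 20 → 39 → 22 → 43 → 30 → 4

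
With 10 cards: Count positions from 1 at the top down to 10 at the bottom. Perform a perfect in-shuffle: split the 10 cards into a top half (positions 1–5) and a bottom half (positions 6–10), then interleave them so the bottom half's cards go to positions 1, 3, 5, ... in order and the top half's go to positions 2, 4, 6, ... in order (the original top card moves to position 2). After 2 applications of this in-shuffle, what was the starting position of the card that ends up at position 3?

Work backwards from position 3, undoing one in-shuffle at a time:
3 ← 7 ← 9
So the card now at position 3 started at position 9.

9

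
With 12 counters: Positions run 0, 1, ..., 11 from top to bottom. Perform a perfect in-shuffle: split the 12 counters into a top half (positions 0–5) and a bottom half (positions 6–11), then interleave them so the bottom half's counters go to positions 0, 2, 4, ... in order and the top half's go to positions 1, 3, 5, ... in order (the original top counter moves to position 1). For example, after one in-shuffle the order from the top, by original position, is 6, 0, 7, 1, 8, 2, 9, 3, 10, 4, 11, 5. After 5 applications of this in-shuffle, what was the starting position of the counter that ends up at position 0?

10

Work backwards from position 0, undoing one in-shuffle at a time:
0 ← 6 ← 9 ← 4 ← 8 ← 10
So the counter now at position 0 started at position 10.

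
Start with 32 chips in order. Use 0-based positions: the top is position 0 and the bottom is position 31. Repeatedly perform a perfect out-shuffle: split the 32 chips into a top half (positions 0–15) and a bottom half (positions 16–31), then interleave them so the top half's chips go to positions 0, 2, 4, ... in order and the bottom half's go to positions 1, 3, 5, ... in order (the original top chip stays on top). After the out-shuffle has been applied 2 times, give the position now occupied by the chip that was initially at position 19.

14

Track the chip's position through each out-shuffle:
19 → 7 → 14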